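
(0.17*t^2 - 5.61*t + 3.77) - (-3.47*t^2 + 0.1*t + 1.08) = 3.64*t^2 - 5.71*t + 2.69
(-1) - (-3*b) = 3*b - 1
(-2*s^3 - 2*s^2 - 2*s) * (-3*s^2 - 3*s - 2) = 6*s^5 + 12*s^4 + 16*s^3 + 10*s^2 + 4*s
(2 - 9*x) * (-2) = 18*x - 4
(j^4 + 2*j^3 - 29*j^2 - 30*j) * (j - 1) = j^5 + j^4 - 31*j^3 - j^2 + 30*j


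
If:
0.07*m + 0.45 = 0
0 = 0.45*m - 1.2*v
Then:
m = -6.43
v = -2.41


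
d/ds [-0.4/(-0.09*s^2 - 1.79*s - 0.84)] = (-0.072*s - 0.716)/(0.09*s^2 + 1.79*s + 0.84)^2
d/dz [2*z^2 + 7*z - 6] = 4*z + 7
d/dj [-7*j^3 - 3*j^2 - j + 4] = -21*j^2 - 6*j - 1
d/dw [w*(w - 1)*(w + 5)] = 3*w^2 + 8*w - 5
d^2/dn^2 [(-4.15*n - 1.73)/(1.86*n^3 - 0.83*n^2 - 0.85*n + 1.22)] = (-86.14404*n^5 - 33.380676*n^4 + 23.892214*n^3 + 122.266158*n^2 - 8.982534*n - 14.610546)/(6.434856*n^9 - 8.614404*n^8 - 4.977918*n^7 + 19.963729*n^6 - 9.025761*n^5 - 10.850571*n^4 + 12.855407*n^3 - 1.061766*n^2 - 3.79542*n + 1.815848)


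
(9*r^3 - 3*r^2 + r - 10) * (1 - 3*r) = -27*r^4 + 18*r^3 - 6*r^2 + 31*r - 10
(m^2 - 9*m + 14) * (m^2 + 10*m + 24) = m^4 + m^3 - 52*m^2 - 76*m + 336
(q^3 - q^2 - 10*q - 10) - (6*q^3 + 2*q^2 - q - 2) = -5*q^3 - 3*q^2 - 9*q - 8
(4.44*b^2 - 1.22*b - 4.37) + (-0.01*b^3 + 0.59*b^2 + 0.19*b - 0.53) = -0.01*b^3 + 5.03*b^2 - 1.03*b - 4.9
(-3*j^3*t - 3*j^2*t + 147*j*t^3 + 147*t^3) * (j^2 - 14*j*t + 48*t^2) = -3*j^5*t + 42*j^4*t^2 - 3*j^4*t + 3*j^3*t^3 + 42*j^3*t^2 - 2058*j^2*t^4 + 3*j^2*t^3 + 7056*j*t^5 - 2058*j*t^4 + 7056*t^5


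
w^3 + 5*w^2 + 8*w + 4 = (w + 1)*(w + 2)^2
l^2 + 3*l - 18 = (l - 3)*(l + 6)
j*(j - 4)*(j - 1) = j^3 - 5*j^2 + 4*j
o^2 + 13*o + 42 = (o + 6)*(o + 7)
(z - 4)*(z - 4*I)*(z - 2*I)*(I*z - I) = I*z^4 + 6*z^3 - 5*I*z^3 - 30*z^2 - 4*I*z^2 + 24*z + 40*I*z - 32*I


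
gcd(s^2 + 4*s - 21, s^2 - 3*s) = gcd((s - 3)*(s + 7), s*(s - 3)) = s - 3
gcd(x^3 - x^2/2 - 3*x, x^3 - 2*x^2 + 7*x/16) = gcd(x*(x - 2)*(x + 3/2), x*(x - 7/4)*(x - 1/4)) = x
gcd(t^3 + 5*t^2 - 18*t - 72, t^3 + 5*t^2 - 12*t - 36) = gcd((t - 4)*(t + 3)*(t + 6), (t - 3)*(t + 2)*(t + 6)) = t + 6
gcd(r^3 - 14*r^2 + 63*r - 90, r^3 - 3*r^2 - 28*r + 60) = r - 6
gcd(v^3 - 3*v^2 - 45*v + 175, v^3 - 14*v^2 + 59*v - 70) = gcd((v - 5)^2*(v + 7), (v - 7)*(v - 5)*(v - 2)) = v - 5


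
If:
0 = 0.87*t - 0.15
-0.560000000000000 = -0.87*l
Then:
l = 0.64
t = 0.17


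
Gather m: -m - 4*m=-5*m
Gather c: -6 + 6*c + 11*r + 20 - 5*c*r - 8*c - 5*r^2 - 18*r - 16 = c*(-5*r - 2) - 5*r^2 - 7*r - 2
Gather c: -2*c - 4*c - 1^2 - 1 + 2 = -6*c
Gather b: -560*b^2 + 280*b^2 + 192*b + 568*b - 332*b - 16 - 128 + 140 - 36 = -280*b^2 + 428*b - 40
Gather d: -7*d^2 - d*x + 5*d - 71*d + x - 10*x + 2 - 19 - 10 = -7*d^2 + d*(-x - 66) - 9*x - 27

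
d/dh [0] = 0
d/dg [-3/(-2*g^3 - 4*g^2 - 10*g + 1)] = 6*(-3*g^2 - 4*g - 5)/(2*g^3 + 4*g^2 + 10*g - 1)^2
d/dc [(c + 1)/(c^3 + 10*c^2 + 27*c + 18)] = (-2*c - 9)/(c^4 + 18*c^3 + 117*c^2 + 324*c + 324)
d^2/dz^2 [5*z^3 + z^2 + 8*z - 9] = 30*z + 2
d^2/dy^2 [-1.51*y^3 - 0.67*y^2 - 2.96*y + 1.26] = -9.06*y - 1.34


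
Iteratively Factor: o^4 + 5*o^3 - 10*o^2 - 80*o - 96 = (o + 2)*(o^3 + 3*o^2 - 16*o - 48) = (o + 2)*(o + 3)*(o^2 - 16) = (o + 2)*(o + 3)*(o + 4)*(o - 4)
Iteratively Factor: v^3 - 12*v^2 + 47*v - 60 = (v - 5)*(v^2 - 7*v + 12) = (v - 5)*(v - 3)*(v - 4)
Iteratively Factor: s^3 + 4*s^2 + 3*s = (s + 3)*(s^2 + s) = s*(s + 3)*(s + 1)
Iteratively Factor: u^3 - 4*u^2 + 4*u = (u - 2)*(u^2 - 2*u) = u*(u - 2)*(u - 2)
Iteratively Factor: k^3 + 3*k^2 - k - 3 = (k - 1)*(k^2 + 4*k + 3) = (k - 1)*(k + 3)*(k + 1)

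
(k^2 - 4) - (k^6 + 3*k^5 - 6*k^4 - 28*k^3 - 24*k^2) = -k^6 - 3*k^5 + 6*k^4 + 28*k^3 + 25*k^2 - 4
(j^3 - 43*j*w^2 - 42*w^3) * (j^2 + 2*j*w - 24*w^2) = j^5 + 2*j^4*w - 67*j^3*w^2 - 128*j^2*w^3 + 948*j*w^4 + 1008*w^5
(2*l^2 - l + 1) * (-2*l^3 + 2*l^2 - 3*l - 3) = -4*l^5 + 6*l^4 - 10*l^3 - l^2 - 3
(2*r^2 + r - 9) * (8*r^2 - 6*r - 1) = 16*r^4 - 4*r^3 - 80*r^2 + 53*r + 9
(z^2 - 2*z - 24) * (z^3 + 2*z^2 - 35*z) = z^5 - 63*z^3 + 22*z^2 + 840*z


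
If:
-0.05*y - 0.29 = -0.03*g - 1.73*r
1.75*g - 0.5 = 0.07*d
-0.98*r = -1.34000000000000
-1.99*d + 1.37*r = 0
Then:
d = 0.94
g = 0.32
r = 1.37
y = 41.70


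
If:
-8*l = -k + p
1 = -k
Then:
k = -1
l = -p/8 - 1/8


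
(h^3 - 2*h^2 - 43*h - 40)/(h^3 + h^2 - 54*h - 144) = (h^2 + 6*h + 5)/(h^2 + 9*h + 18)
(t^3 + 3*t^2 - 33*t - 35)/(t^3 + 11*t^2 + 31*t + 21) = (t - 5)/(t + 3)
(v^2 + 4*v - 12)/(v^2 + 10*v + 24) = (v - 2)/(v + 4)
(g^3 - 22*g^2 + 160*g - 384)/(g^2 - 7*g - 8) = (g^2 - 14*g + 48)/(g + 1)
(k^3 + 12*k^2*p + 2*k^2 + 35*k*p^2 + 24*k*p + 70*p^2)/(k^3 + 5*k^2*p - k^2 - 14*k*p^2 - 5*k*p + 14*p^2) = (-k^2 - 5*k*p - 2*k - 10*p)/(-k^2 + 2*k*p + k - 2*p)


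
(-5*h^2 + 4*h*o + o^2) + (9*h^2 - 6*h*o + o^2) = 4*h^2 - 2*h*o + 2*o^2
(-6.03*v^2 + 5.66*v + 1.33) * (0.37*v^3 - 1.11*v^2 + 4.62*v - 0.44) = -2.2311*v^5 + 8.7875*v^4 - 33.6491*v^3 + 27.3261*v^2 + 3.6542*v - 0.5852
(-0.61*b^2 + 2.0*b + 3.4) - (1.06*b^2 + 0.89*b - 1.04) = -1.67*b^2 + 1.11*b + 4.44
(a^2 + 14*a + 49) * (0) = 0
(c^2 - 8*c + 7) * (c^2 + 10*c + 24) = c^4 + 2*c^3 - 49*c^2 - 122*c + 168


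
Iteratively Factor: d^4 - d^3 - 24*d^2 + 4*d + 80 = (d - 5)*(d^3 + 4*d^2 - 4*d - 16) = (d - 5)*(d + 4)*(d^2 - 4) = (d - 5)*(d - 2)*(d + 4)*(d + 2)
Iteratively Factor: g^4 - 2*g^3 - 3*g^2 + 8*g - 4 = (g + 2)*(g^3 - 4*g^2 + 5*g - 2) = (g - 1)*(g + 2)*(g^2 - 3*g + 2) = (g - 2)*(g - 1)*(g + 2)*(g - 1)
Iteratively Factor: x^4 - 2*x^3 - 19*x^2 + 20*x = (x + 4)*(x^3 - 6*x^2 + 5*x) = x*(x + 4)*(x^2 - 6*x + 5) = x*(x - 1)*(x + 4)*(x - 5)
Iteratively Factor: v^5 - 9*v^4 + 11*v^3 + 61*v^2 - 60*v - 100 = (v - 5)*(v^4 - 4*v^3 - 9*v^2 + 16*v + 20) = (v - 5)*(v + 1)*(v^3 - 5*v^2 - 4*v + 20) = (v - 5)^2*(v + 1)*(v^2 - 4) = (v - 5)^2*(v + 1)*(v + 2)*(v - 2)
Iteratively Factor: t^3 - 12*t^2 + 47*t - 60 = (t - 5)*(t^2 - 7*t + 12) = (t - 5)*(t - 3)*(t - 4)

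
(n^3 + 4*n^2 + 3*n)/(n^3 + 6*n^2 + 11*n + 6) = n/(n + 2)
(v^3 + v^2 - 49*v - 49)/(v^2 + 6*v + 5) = (v^2 - 49)/(v + 5)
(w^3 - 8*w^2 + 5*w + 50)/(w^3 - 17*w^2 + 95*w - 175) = (w + 2)/(w - 7)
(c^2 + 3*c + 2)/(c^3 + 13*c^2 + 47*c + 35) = (c + 2)/(c^2 + 12*c + 35)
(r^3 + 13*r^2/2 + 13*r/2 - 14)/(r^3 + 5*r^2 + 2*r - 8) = (r + 7/2)/(r + 2)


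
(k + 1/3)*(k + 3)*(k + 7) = k^3 + 31*k^2/3 + 73*k/3 + 7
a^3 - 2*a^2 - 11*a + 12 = (a - 4)*(a - 1)*(a + 3)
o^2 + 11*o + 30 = (o + 5)*(o + 6)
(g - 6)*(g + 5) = g^2 - g - 30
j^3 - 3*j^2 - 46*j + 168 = (j - 6)*(j - 4)*(j + 7)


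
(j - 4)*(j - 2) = j^2 - 6*j + 8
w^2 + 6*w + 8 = (w + 2)*(w + 4)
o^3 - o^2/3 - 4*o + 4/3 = (o - 2)*(o - 1/3)*(o + 2)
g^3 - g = g*(g - 1)*(g + 1)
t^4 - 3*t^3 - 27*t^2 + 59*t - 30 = (t - 6)*(t - 1)^2*(t + 5)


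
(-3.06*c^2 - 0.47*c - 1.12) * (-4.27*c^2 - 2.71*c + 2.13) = 13.0662*c^4 + 10.2995*c^3 - 0.4617*c^2 + 2.0341*c - 2.3856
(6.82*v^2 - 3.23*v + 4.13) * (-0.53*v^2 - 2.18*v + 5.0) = -3.6146*v^4 - 13.1557*v^3 + 38.9525*v^2 - 25.1534*v + 20.65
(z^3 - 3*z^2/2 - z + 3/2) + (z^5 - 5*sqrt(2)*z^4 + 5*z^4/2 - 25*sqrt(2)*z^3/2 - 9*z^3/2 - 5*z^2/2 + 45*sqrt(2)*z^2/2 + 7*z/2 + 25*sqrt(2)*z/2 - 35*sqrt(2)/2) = z^5 - 5*sqrt(2)*z^4 + 5*z^4/2 - 25*sqrt(2)*z^3/2 - 7*z^3/2 - 4*z^2 + 45*sqrt(2)*z^2/2 + 5*z/2 + 25*sqrt(2)*z/2 - 35*sqrt(2)/2 + 3/2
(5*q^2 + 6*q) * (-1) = -5*q^2 - 6*q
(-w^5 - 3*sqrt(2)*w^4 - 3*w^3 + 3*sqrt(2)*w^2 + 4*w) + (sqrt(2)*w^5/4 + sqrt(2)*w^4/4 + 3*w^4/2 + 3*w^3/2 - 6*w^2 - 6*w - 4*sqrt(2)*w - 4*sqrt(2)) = -w^5 + sqrt(2)*w^5/4 - 11*sqrt(2)*w^4/4 + 3*w^4/2 - 3*w^3/2 - 6*w^2 + 3*sqrt(2)*w^2 - 4*sqrt(2)*w - 2*w - 4*sqrt(2)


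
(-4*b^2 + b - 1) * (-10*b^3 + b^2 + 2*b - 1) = 40*b^5 - 14*b^4 + 3*b^3 + 5*b^2 - 3*b + 1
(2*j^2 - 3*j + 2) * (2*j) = 4*j^3 - 6*j^2 + 4*j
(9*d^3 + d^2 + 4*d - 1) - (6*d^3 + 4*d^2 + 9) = 3*d^3 - 3*d^2 + 4*d - 10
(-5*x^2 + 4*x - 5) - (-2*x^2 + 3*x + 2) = -3*x^2 + x - 7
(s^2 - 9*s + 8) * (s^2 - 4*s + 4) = s^4 - 13*s^3 + 48*s^2 - 68*s + 32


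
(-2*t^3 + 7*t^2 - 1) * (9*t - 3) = -18*t^4 + 69*t^3 - 21*t^2 - 9*t + 3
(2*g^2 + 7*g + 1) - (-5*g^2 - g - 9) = 7*g^2 + 8*g + 10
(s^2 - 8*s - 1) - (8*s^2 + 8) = -7*s^2 - 8*s - 9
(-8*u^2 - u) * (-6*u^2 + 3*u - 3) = 48*u^4 - 18*u^3 + 21*u^2 + 3*u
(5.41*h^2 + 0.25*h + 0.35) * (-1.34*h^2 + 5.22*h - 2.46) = -7.2494*h^4 + 27.9052*h^3 - 12.4726*h^2 + 1.212*h - 0.861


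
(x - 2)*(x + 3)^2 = x^3 + 4*x^2 - 3*x - 18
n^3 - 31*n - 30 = (n - 6)*(n + 1)*(n + 5)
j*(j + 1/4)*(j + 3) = j^3 + 13*j^2/4 + 3*j/4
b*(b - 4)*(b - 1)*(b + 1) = b^4 - 4*b^3 - b^2 + 4*b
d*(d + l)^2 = d^3 + 2*d^2*l + d*l^2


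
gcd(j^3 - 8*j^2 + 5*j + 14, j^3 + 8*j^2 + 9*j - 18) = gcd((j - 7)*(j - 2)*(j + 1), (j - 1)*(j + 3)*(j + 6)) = 1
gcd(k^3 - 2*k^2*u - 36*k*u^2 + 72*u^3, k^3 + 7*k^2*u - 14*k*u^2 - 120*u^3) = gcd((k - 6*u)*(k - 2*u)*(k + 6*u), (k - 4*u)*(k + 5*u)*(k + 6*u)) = k + 6*u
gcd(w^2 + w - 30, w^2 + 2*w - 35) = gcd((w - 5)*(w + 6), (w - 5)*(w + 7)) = w - 5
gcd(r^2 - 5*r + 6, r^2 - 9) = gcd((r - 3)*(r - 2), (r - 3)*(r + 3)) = r - 3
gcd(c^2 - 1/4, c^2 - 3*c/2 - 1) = c + 1/2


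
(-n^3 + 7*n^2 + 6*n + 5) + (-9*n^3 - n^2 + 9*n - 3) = -10*n^3 + 6*n^2 + 15*n + 2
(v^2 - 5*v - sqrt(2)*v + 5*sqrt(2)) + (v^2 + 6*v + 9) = 2*v^2 - sqrt(2)*v + v + 5*sqrt(2) + 9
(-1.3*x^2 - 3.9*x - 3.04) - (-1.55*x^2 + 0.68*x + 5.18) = 0.25*x^2 - 4.58*x - 8.22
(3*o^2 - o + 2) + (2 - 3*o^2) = 4 - o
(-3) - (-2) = -1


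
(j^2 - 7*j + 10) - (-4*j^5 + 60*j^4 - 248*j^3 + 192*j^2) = 4*j^5 - 60*j^4 + 248*j^3 - 191*j^2 - 7*j + 10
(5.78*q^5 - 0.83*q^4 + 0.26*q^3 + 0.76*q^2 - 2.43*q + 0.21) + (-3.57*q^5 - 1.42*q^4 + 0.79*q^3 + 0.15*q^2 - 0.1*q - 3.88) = 2.21*q^5 - 2.25*q^4 + 1.05*q^3 + 0.91*q^2 - 2.53*q - 3.67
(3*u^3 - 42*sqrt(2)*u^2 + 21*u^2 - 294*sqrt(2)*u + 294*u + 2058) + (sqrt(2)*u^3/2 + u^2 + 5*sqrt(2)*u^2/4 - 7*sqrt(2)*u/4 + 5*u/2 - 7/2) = sqrt(2)*u^3/2 + 3*u^3 - 163*sqrt(2)*u^2/4 + 22*u^2 - 1183*sqrt(2)*u/4 + 593*u/2 + 4109/2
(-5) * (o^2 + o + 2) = -5*o^2 - 5*o - 10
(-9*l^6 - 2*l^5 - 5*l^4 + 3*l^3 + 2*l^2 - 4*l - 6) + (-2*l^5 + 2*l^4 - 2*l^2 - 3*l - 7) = -9*l^6 - 4*l^5 - 3*l^4 + 3*l^3 - 7*l - 13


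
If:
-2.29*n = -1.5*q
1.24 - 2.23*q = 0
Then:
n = 0.36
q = 0.56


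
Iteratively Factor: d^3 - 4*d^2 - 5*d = (d - 5)*(d^2 + d) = d*(d - 5)*(d + 1)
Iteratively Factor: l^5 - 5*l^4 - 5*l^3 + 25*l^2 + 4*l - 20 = (l - 2)*(l^4 - 3*l^3 - 11*l^2 + 3*l + 10) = (l - 5)*(l - 2)*(l^3 + 2*l^2 - l - 2) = (l - 5)*(l - 2)*(l + 1)*(l^2 + l - 2) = (l - 5)*(l - 2)*(l - 1)*(l + 1)*(l + 2)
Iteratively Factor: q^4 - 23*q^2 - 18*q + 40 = (q - 5)*(q^3 + 5*q^2 + 2*q - 8) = (q - 5)*(q + 2)*(q^2 + 3*q - 4) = (q - 5)*(q - 1)*(q + 2)*(q + 4)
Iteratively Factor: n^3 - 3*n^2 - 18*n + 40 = (n - 5)*(n^2 + 2*n - 8) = (n - 5)*(n + 4)*(n - 2)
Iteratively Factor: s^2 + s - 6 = (s + 3)*(s - 2)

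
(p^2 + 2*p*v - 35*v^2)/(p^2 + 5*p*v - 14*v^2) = (p - 5*v)/(p - 2*v)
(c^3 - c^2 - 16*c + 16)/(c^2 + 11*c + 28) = (c^2 - 5*c + 4)/(c + 7)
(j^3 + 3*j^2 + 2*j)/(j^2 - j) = (j^2 + 3*j + 2)/(j - 1)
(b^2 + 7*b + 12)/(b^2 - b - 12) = (b + 4)/(b - 4)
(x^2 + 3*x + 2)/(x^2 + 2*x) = (x + 1)/x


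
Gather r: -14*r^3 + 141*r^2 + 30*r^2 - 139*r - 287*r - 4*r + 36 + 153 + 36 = -14*r^3 + 171*r^2 - 430*r + 225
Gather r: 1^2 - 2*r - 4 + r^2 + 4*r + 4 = r^2 + 2*r + 1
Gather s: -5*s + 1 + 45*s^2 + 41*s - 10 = 45*s^2 + 36*s - 9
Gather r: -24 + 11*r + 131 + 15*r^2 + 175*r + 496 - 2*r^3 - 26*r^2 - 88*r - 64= -2*r^3 - 11*r^2 + 98*r + 539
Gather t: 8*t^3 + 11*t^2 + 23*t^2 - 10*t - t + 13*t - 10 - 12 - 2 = 8*t^3 + 34*t^2 + 2*t - 24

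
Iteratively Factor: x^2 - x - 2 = (x - 2)*(x + 1)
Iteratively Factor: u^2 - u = (u - 1)*(u)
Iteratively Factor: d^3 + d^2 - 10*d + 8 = (d + 4)*(d^2 - 3*d + 2) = (d - 2)*(d + 4)*(d - 1)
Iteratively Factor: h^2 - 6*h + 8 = (h - 4)*(h - 2)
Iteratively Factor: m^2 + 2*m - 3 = (m + 3)*(m - 1)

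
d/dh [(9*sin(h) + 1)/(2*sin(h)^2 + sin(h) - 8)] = (-4*sin(h) + 9*cos(2*h) - 82)*cos(h)/(sin(h) - cos(2*h) - 7)^2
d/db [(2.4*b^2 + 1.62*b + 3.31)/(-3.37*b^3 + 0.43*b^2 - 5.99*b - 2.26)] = (8.088*b^4 + 10.9188*b^3 + 18.3915*b^2 - 13.6946*b + 16.1657)/(11.3569*b^6 - 2.8982*b^5 + 40.5575*b^4 + 10.081*b^3 + 33.9365*b^2 + 27.0748*b + 5.1076)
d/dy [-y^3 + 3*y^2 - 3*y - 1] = -3*y^2 + 6*y - 3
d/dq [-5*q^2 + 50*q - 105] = 50 - 10*q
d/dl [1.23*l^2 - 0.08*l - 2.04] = 2.46*l - 0.08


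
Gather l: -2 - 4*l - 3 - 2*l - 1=-6*l - 6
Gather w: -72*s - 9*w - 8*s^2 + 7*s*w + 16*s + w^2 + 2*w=-8*s^2 - 56*s + w^2 + w*(7*s - 7)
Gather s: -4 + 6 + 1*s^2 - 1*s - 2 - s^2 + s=0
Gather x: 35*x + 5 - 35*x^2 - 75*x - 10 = -35*x^2 - 40*x - 5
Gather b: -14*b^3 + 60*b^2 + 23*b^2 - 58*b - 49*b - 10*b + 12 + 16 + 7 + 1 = -14*b^3 + 83*b^2 - 117*b + 36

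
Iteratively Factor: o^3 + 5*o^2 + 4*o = (o)*(o^2 + 5*o + 4) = o*(o + 1)*(o + 4)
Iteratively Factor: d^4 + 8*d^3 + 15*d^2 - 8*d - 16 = (d + 1)*(d^3 + 7*d^2 + 8*d - 16) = (d + 1)*(d + 4)*(d^2 + 3*d - 4) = (d - 1)*(d + 1)*(d + 4)*(d + 4)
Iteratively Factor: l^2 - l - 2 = (l - 2)*(l + 1)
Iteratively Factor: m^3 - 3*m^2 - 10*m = (m + 2)*(m^2 - 5*m) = (m - 5)*(m + 2)*(m)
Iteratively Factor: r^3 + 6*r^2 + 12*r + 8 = (r + 2)*(r^2 + 4*r + 4) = (r + 2)^2*(r + 2)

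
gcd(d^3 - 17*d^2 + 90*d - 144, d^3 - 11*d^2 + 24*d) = d^2 - 11*d + 24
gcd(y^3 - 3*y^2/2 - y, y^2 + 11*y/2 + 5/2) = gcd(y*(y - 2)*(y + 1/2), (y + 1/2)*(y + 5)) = y + 1/2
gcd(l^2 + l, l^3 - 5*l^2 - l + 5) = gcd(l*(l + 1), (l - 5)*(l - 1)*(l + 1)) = l + 1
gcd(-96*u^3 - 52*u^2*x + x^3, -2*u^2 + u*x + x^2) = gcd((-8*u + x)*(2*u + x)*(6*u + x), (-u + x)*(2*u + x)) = 2*u + x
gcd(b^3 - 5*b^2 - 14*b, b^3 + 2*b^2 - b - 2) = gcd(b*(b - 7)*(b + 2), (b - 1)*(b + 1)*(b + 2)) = b + 2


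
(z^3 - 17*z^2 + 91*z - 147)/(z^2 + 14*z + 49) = (z^3 - 17*z^2 + 91*z - 147)/(z^2 + 14*z + 49)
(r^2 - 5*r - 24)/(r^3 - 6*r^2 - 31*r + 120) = (r + 3)/(r^2 + 2*r - 15)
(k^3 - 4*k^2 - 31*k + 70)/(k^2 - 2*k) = k - 2 - 35/k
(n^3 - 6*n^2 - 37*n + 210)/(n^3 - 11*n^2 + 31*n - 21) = (n^2 + n - 30)/(n^2 - 4*n + 3)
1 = 1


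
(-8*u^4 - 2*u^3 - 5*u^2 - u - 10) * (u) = -8*u^5 - 2*u^4 - 5*u^3 - u^2 - 10*u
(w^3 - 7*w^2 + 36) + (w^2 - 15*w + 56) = w^3 - 6*w^2 - 15*w + 92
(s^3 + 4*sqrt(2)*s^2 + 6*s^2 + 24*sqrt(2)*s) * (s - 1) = s^4 + 5*s^3 + 4*sqrt(2)*s^3 - 6*s^2 + 20*sqrt(2)*s^2 - 24*sqrt(2)*s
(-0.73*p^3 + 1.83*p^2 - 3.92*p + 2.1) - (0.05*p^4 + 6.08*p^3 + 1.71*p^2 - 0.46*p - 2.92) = -0.05*p^4 - 6.81*p^3 + 0.12*p^2 - 3.46*p + 5.02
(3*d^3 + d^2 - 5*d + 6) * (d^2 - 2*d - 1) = 3*d^5 - 5*d^4 - 10*d^3 + 15*d^2 - 7*d - 6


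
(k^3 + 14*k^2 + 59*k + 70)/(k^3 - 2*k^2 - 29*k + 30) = (k^2 + 9*k + 14)/(k^2 - 7*k + 6)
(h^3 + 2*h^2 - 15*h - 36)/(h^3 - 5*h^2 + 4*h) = (h^2 + 6*h + 9)/(h*(h - 1))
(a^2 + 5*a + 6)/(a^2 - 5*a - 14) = (a + 3)/(a - 7)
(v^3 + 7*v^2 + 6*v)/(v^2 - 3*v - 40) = v*(v^2 + 7*v + 6)/(v^2 - 3*v - 40)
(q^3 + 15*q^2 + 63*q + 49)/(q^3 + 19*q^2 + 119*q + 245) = (q + 1)/(q + 5)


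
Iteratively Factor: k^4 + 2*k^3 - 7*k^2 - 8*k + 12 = (k - 1)*(k^3 + 3*k^2 - 4*k - 12) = (k - 1)*(k + 3)*(k^2 - 4) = (k - 2)*(k - 1)*(k + 3)*(k + 2)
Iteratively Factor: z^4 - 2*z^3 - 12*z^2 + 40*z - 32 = (z - 2)*(z^3 - 12*z + 16) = (z - 2)*(z + 4)*(z^2 - 4*z + 4) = (z - 2)^2*(z + 4)*(z - 2)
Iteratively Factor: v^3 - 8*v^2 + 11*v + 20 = (v - 5)*(v^2 - 3*v - 4) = (v - 5)*(v + 1)*(v - 4)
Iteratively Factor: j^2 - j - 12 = (j - 4)*(j + 3)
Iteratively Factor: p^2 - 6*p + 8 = (p - 4)*(p - 2)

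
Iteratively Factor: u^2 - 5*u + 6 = (u - 3)*(u - 2)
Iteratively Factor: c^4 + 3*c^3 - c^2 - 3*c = (c + 3)*(c^3 - c) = (c + 1)*(c + 3)*(c^2 - c) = (c - 1)*(c + 1)*(c + 3)*(c)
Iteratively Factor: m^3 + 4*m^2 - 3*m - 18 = (m + 3)*(m^2 + m - 6) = (m - 2)*(m + 3)*(m + 3)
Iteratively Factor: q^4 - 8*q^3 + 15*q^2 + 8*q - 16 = (q + 1)*(q^3 - 9*q^2 + 24*q - 16) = (q - 4)*(q + 1)*(q^2 - 5*q + 4) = (q - 4)^2*(q + 1)*(q - 1)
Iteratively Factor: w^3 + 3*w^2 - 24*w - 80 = (w - 5)*(w^2 + 8*w + 16) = (w - 5)*(w + 4)*(w + 4)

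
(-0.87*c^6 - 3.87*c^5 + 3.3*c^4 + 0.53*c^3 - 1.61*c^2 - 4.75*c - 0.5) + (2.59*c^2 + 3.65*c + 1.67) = -0.87*c^6 - 3.87*c^5 + 3.3*c^4 + 0.53*c^3 + 0.98*c^2 - 1.1*c + 1.17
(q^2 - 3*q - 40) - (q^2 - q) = -2*q - 40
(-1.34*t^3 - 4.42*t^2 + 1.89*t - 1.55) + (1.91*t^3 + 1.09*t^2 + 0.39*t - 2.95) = 0.57*t^3 - 3.33*t^2 + 2.28*t - 4.5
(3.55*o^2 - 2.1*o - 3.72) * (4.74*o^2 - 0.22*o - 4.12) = 16.827*o^4 - 10.735*o^3 - 31.7968*o^2 + 9.4704*o + 15.3264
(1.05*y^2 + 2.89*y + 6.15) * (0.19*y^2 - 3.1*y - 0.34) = 0.1995*y^4 - 2.7059*y^3 - 8.1475*y^2 - 20.0476*y - 2.091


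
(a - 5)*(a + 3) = a^2 - 2*a - 15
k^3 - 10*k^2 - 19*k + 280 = (k - 8)*(k - 7)*(k + 5)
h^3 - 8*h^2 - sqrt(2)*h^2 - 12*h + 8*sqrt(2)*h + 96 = (h - 8)*(h - 3*sqrt(2))*(h + 2*sqrt(2))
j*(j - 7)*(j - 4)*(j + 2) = j^4 - 9*j^3 + 6*j^2 + 56*j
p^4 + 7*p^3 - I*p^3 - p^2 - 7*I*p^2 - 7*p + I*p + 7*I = (p + 7)*(p - I)*(-I*p + I)*(I*p + I)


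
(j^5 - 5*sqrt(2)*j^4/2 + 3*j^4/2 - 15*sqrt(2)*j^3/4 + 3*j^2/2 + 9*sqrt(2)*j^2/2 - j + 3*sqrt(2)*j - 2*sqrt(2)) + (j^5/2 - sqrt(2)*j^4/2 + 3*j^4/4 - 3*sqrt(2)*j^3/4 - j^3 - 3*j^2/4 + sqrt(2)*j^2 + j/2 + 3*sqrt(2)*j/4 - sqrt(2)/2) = 3*j^5/2 - 3*sqrt(2)*j^4 + 9*j^4/4 - 9*sqrt(2)*j^3/2 - j^3 + 3*j^2/4 + 11*sqrt(2)*j^2/2 - j/2 + 15*sqrt(2)*j/4 - 5*sqrt(2)/2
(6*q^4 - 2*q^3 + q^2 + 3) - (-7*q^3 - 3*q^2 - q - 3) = 6*q^4 + 5*q^3 + 4*q^2 + q + 6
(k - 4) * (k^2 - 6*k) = k^3 - 10*k^2 + 24*k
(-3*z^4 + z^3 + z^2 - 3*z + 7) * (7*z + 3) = -21*z^5 - 2*z^4 + 10*z^3 - 18*z^2 + 40*z + 21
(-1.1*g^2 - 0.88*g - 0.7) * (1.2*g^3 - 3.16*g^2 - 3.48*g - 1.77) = -1.32*g^5 + 2.42*g^4 + 5.7688*g^3 + 7.2214*g^2 + 3.9936*g + 1.239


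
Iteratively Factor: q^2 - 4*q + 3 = (q - 3)*(q - 1)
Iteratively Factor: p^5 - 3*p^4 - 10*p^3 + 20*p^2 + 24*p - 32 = (p + 2)*(p^4 - 5*p^3 + 20*p - 16) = (p + 2)^2*(p^3 - 7*p^2 + 14*p - 8) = (p - 4)*(p + 2)^2*(p^2 - 3*p + 2) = (p - 4)*(p - 1)*(p + 2)^2*(p - 2)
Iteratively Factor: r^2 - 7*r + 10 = (r - 5)*(r - 2)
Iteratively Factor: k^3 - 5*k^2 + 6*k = (k - 3)*(k^2 - 2*k) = (k - 3)*(k - 2)*(k)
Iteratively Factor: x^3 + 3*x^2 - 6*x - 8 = (x + 1)*(x^2 + 2*x - 8) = (x + 1)*(x + 4)*(x - 2)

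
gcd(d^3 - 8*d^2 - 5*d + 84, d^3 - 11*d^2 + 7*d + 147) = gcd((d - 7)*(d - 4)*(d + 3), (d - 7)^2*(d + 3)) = d^2 - 4*d - 21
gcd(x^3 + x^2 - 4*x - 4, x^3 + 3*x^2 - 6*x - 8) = x^2 - x - 2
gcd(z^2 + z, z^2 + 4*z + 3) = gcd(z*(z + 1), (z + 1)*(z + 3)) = z + 1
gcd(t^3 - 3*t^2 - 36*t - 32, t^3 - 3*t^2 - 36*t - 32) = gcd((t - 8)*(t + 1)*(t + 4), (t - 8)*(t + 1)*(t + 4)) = t^3 - 3*t^2 - 36*t - 32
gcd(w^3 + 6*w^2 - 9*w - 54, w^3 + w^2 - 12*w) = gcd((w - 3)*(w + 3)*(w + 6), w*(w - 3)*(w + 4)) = w - 3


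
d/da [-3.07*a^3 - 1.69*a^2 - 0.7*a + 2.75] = -9.21*a^2 - 3.38*a - 0.7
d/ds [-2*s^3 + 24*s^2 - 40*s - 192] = -6*s^2 + 48*s - 40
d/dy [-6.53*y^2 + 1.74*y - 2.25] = 1.74 - 13.06*y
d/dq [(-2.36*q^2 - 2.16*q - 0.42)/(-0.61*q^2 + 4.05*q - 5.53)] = (-10.8756*q^2 + 25.5892*q + 13.6458)/(0.3721*q^4 - 4.941*q^3 + 23.1491*q^2 - 44.793*q + 30.5809)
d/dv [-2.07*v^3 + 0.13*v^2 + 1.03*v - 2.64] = -6.21*v^2 + 0.26*v + 1.03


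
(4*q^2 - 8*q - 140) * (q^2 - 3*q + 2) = 4*q^4 - 20*q^3 - 108*q^2 + 404*q - 280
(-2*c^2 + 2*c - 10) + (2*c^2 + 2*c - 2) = 4*c - 12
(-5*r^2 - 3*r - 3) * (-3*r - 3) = 15*r^3 + 24*r^2 + 18*r + 9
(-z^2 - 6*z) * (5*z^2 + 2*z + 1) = -5*z^4 - 32*z^3 - 13*z^2 - 6*z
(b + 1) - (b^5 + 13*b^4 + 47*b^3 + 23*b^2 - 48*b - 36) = -b^5 - 13*b^4 - 47*b^3 - 23*b^2 + 49*b + 37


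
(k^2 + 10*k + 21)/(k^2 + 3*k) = (k + 7)/k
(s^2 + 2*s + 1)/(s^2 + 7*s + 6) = (s + 1)/(s + 6)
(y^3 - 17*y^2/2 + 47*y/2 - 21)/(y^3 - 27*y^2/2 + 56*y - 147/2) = (y - 2)/(y - 7)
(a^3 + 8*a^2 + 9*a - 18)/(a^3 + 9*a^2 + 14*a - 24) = (a + 3)/(a + 4)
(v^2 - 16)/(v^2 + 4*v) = (v - 4)/v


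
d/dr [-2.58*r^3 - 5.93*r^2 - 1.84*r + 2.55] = -7.74*r^2 - 11.86*r - 1.84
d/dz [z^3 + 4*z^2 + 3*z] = 3*z^2 + 8*z + 3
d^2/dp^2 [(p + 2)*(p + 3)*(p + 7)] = 6*p + 24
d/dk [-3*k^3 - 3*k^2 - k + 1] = -9*k^2 - 6*k - 1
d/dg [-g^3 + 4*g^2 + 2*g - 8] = -3*g^2 + 8*g + 2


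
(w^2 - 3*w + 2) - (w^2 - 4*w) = w + 2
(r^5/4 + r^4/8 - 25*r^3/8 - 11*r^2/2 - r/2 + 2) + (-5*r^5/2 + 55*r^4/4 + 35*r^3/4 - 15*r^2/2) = -9*r^5/4 + 111*r^4/8 + 45*r^3/8 - 13*r^2 - r/2 + 2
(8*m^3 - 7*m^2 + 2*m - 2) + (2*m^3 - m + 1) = 10*m^3 - 7*m^2 + m - 1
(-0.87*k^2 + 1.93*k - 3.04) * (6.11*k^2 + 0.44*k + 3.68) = -5.3157*k^4 + 11.4095*k^3 - 20.9268*k^2 + 5.7648*k - 11.1872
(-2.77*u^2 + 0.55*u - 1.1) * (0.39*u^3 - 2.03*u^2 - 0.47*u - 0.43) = -1.0803*u^5 + 5.8376*u^4 - 0.2436*u^3 + 3.1656*u^2 + 0.2805*u + 0.473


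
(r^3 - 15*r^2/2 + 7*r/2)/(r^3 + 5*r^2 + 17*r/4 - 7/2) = 2*r*(r - 7)/(2*r^2 + 11*r + 14)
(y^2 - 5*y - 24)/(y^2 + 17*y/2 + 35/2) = 2*(y^2 - 5*y - 24)/(2*y^2 + 17*y + 35)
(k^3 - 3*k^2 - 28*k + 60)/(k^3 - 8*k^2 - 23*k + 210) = (k - 2)/(k - 7)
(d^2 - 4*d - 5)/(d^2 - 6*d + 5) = (d + 1)/(d - 1)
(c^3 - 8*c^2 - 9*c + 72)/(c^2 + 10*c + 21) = (c^2 - 11*c + 24)/(c + 7)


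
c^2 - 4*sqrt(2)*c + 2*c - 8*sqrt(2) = (c + 2)*(c - 4*sqrt(2))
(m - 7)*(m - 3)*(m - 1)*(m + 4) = m^4 - 7*m^3 - 13*m^2 + 103*m - 84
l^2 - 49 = (l - 7)*(l + 7)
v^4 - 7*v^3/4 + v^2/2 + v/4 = v*(v - 1)^2*(v + 1/4)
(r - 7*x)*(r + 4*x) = r^2 - 3*r*x - 28*x^2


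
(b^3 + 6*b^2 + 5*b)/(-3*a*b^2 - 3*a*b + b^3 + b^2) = (-b - 5)/(3*a - b)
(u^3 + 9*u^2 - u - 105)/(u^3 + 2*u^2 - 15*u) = (u + 7)/u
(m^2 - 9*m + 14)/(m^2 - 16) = (m^2 - 9*m + 14)/(m^2 - 16)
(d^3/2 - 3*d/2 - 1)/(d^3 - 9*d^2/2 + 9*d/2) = (d^3 - 3*d - 2)/(d*(2*d^2 - 9*d + 9))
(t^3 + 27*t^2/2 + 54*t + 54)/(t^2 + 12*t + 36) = t + 3/2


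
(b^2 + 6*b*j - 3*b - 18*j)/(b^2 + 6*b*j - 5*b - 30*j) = (b - 3)/(b - 5)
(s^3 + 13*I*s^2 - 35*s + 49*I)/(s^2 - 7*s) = (s^3 + 13*I*s^2 - 35*s + 49*I)/(s*(s - 7))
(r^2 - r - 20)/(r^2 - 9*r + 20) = (r + 4)/(r - 4)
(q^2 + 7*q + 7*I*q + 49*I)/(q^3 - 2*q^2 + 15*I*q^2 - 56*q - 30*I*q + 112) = (q + 7)/(q^2 + q*(-2 + 8*I) - 16*I)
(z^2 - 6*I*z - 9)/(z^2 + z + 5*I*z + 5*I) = (z^2 - 6*I*z - 9)/(z^2 + z + 5*I*z + 5*I)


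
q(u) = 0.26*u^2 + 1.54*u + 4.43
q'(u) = 0.52*u + 1.54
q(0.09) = 4.57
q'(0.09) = 1.59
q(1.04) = 6.31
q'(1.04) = 2.08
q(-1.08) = 3.07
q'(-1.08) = 0.98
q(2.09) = 8.78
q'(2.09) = 2.63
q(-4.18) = 2.54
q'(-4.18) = -0.63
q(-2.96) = 2.15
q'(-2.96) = 0.00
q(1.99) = 8.52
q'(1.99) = 2.57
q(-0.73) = 3.44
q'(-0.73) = 1.16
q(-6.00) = 4.55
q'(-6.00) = -1.58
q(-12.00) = 23.39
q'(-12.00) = -4.70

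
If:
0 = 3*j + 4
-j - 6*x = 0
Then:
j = -4/3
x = 2/9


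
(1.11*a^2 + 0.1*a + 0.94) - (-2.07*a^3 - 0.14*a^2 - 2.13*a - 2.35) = 2.07*a^3 + 1.25*a^2 + 2.23*a + 3.29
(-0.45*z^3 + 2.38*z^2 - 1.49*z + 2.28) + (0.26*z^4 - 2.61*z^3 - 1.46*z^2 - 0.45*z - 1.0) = 0.26*z^4 - 3.06*z^3 + 0.92*z^2 - 1.94*z + 1.28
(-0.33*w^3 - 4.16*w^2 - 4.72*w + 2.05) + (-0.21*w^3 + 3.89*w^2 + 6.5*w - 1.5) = -0.54*w^3 - 0.27*w^2 + 1.78*w + 0.55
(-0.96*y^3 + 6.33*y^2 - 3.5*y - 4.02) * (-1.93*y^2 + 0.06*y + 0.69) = 1.8528*y^5 - 12.2745*y^4 + 6.4724*y^3 + 11.9163*y^2 - 2.6562*y - 2.7738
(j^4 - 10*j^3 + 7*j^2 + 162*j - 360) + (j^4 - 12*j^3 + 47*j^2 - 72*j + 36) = 2*j^4 - 22*j^3 + 54*j^2 + 90*j - 324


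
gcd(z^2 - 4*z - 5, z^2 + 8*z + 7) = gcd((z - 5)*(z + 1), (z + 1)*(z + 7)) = z + 1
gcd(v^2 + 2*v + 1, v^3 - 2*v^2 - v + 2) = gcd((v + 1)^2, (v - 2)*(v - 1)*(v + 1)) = v + 1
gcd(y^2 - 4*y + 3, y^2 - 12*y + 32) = 1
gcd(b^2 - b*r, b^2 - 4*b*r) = b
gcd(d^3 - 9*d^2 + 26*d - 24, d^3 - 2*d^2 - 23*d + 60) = d^2 - 7*d + 12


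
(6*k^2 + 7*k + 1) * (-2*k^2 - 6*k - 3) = -12*k^4 - 50*k^3 - 62*k^2 - 27*k - 3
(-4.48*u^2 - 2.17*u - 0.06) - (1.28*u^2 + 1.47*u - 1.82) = -5.76*u^2 - 3.64*u + 1.76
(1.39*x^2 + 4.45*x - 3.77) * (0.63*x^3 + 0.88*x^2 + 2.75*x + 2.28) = 0.8757*x^5 + 4.0267*x^4 + 5.3634*x^3 + 12.0891*x^2 - 0.221500000000001*x - 8.5956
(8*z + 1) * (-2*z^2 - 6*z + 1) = -16*z^3 - 50*z^2 + 2*z + 1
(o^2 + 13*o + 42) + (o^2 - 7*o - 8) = 2*o^2 + 6*o + 34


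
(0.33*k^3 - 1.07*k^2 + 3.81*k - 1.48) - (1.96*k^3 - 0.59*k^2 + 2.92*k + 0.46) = -1.63*k^3 - 0.48*k^2 + 0.89*k - 1.94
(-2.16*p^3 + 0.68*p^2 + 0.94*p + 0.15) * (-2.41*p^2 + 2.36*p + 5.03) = 5.2056*p^5 - 6.7364*p^4 - 11.5254*p^3 + 5.2773*p^2 + 5.0822*p + 0.7545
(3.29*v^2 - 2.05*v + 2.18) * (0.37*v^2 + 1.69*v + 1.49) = 1.2173*v^4 + 4.8016*v^3 + 2.2442*v^2 + 0.629700000000001*v + 3.2482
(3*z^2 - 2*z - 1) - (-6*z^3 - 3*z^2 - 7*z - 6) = 6*z^3 + 6*z^2 + 5*z + 5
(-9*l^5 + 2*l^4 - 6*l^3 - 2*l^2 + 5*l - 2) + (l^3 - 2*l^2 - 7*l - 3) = -9*l^5 + 2*l^4 - 5*l^3 - 4*l^2 - 2*l - 5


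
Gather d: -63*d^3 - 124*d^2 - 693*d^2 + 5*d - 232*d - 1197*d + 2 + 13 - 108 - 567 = -63*d^3 - 817*d^2 - 1424*d - 660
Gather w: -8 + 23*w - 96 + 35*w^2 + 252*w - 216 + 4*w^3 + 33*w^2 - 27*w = 4*w^3 + 68*w^2 + 248*w - 320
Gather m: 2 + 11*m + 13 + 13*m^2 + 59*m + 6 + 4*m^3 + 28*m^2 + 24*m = 4*m^3 + 41*m^2 + 94*m + 21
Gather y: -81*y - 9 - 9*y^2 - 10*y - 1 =-9*y^2 - 91*y - 10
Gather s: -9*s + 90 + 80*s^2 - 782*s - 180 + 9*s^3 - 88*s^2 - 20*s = 9*s^3 - 8*s^2 - 811*s - 90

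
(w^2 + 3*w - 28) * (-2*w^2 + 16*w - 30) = -2*w^4 + 10*w^3 + 74*w^2 - 538*w + 840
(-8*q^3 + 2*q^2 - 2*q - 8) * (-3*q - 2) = 24*q^4 + 10*q^3 + 2*q^2 + 28*q + 16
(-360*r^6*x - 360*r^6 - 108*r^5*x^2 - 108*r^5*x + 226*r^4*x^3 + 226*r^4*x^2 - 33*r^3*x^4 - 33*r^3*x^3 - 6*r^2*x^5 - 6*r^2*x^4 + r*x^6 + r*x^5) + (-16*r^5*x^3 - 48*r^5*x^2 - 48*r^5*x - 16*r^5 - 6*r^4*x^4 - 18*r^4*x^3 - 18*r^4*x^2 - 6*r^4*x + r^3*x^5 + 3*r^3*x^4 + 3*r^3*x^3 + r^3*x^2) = -360*r^6*x - 360*r^6 - 16*r^5*x^3 - 156*r^5*x^2 - 156*r^5*x - 16*r^5 - 6*r^4*x^4 + 208*r^4*x^3 + 208*r^4*x^2 - 6*r^4*x + r^3*x^5 - 30*r^3*x^4 - 30*r^3*x^3 + r^3*x^2 - 6*r^2*x^5 - 6*r^2*x^4 + r*x^6 + r*x^5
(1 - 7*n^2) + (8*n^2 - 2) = n^2 - 1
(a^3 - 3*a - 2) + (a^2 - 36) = a^3 + a^2 - 3*a - 38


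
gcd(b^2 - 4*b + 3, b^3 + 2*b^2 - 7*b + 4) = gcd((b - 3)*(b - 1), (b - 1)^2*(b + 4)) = b - 1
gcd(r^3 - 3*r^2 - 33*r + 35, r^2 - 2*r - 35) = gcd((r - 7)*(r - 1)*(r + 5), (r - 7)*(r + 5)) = r^2 - 2*r - 35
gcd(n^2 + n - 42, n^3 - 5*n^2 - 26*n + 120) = n - 6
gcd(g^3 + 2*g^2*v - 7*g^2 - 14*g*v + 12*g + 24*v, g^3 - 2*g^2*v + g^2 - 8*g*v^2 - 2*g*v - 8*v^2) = g + 2*v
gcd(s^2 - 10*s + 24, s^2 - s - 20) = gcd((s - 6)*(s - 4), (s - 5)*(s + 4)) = 1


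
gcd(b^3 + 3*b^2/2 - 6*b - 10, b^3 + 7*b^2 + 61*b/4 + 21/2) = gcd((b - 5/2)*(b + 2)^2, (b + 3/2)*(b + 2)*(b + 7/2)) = b + 2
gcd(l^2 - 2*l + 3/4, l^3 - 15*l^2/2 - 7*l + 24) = l - 3/2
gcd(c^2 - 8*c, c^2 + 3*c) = c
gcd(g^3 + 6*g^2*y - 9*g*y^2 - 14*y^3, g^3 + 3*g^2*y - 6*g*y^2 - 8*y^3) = -g^2 + g*y + 2*y^2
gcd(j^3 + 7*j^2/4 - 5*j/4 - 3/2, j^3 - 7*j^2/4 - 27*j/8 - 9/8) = j + 3/4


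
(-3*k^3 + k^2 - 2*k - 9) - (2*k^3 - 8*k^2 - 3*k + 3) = -5*k^3 + 9*k^2 + k - 12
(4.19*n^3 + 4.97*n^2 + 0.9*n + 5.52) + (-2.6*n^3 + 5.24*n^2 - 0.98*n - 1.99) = 1.59*n^3 + 10.21*n^2 - 0.08*n + 3.53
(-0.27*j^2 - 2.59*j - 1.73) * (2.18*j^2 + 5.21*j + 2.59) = -0.5886*j^4 - 7.0529*j^3 - 17.9646*j^2 - 15.7214*j - 4.4807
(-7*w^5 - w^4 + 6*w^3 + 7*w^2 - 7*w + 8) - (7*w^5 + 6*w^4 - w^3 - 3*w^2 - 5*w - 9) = -14*w^5 - 7*w^4 + 7*w^3 + 10*w^2 - 2*w + 17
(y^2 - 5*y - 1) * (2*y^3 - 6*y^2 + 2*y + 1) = 2*y^5 - 16*y^4 + 30*y^3 - 3*y^2 - 7*y - 1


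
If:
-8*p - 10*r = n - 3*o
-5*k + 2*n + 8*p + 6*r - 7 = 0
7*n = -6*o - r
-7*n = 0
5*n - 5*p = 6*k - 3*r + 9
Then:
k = -191/133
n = 0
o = -8/1197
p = -1/19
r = 16/399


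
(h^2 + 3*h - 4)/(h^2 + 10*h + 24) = (h - 1)/(h + 6)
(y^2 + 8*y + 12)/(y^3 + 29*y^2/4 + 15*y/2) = 4*(y + 2)/(y*(4*y + 5))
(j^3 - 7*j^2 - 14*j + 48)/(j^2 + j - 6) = j - 8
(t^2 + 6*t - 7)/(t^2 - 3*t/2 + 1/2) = 2*(t + 7)/(2*t - 1)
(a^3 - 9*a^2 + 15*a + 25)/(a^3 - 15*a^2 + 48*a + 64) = (a^2 - 10*a + 25)/(a^2 - 16*a + 64)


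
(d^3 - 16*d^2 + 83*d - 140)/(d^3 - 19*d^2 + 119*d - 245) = (d - 4)/(d - 7)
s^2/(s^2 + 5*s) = s/(s + 5)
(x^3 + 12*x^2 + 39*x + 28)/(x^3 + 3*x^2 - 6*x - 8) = (x + 7)/(x - 2)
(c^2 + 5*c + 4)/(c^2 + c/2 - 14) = 2*(c + 1)/(2*c - 7)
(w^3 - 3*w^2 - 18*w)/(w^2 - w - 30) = w*(w + 3)/(w + 5)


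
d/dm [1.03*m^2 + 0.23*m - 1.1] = 2.06*m + 0.23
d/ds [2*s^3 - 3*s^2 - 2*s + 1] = 6*s^2 - 6*s - 2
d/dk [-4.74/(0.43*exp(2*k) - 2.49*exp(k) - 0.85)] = (4.0764*exp(k) - 11.8026)*exp(k)/(-0.43*exp(2*k) + 2.49*exp(k) + 0.85)^2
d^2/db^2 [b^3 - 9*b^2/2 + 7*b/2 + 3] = 6*b - 9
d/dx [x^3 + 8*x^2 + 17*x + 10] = 3*x^2 + 16*x + 17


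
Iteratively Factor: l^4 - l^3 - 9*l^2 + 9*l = (l - 3)*(l^3 + 2*l^2 - 3*l) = (l - 3)*(l - 1)*(l^2 + 3*l) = (l - 3)*(l - 1)*(l + 3)*(l)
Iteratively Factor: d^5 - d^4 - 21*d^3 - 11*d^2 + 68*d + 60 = (d + 2)*(d^4 - 3*d^3 - 15*d^2 + 19*d + 30) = (d - 5)*(d + 2)*(d^3 + 2*d^2 - 5*d - 6) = (d - 5)*(d - 2)*(d + 2)*(d^2 + 4*d + 3) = (d - 5)*(d - 2)*(d + 2)*(d + 3)*(d + 1)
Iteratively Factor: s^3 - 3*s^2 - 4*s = (s - 4)*(s^2 + s) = s*(s - 4)*(s + 1)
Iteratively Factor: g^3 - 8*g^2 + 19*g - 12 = (g - 3)*(g^2 - 5*g + 4) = (g - 4)*(g - 3)*(g - 1)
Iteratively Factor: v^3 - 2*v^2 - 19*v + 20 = (v + 4)*(v^2 - 6*v + 5) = (v - 1)*(v + 4)*(v - 5)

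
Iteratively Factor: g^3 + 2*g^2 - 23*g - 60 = (g - 5)*(g^2 + 7*g + 12) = (g - 5)*(g + 4)*(g + 3)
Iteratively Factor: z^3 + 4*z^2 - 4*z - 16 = (z + 2)*(z^2 + 2*z - 8) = (z - 2)*(z + 2)*(z + 4)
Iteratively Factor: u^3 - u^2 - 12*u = (u + 3)*(u^2 - 4*u) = (u - 4)*(u + 3)*(u)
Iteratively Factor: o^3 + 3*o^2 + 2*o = (o + 2)*(o^2 + o) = o*(o + 2)*(o + 1)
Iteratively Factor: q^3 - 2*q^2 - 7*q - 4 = (q - 4)*(q^2 + 2*q + 1) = (q - 4)*(q + 1)*(q + 1)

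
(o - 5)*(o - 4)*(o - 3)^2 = o^4 - 15*o^3 + 83*o^2 - 201*o + 180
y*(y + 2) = y^2 + 2*y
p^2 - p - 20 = (p - 5)*(p + 4)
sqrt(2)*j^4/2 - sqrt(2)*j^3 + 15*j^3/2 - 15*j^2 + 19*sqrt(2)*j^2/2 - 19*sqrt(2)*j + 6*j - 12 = (j - 2)*(j + sqrt(2))*(j + 6*sqrt(2))*(sqrt(2)*j/2 + 1/2)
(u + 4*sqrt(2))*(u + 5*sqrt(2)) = u^2 + 9*sqrt(2)*u + 40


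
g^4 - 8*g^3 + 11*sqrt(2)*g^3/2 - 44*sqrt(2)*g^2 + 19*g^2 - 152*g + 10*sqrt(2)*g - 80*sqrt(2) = (g - 8)*(g + sqrt(2))*(g + 2*sqrt(2))*(g + 5*sqrt(2)/2)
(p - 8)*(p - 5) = p^2 - 13*p + 40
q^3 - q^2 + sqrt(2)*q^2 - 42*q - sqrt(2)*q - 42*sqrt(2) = (q - 7)*(q + 6)*(q + sqrt(2))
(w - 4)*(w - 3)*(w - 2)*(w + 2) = w^4 - 7*w^3 + 8*w^2 + 28*w - 48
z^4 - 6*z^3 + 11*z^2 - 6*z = z*(z - 3)*(z - 2)*(z - 1)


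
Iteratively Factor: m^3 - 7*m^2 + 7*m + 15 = (m + 1)*(m^2 - 8*m + 15) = (m - 3)*(m + 1)*(m - 5)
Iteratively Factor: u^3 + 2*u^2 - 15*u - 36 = (u - 4)*(u^2 + 6*u + 9) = (u - 4)*(u + 3)*(u + 3)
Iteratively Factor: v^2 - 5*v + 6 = (v - 2)*(v - 3)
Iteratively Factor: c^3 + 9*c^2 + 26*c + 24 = (c + 4)*(c^2 + 5*c + 6) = (c + 3)*(c + 4)*(c + 2)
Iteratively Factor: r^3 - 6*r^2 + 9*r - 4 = (r - 1)*(r^2 - 5*r + 4) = (r - 4)*(r - 1)*(r - 1)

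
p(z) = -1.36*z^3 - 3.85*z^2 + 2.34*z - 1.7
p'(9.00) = -397.44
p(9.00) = -1283.93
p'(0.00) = 2.34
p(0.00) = -1.70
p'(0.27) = -0.04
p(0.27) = -1.38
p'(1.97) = -28.66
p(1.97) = -22.43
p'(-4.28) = -39.44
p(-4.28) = 24.39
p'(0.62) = -4.00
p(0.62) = -2.05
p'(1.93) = -27.72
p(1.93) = -21.30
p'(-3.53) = -21.32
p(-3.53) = 1.89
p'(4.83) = -130.03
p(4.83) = -233.46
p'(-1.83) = 2.77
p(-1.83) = -10.54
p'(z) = -4.08*z^2 - 7.7*z + 2.34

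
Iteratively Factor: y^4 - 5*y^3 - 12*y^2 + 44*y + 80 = (y + 2)*(y^3 - 7*y^2 + 2*y + 40) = (y + 2)^2*(y^2 - 9*y + 20) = (y - 5)*(y + 2)^2*(y - 4)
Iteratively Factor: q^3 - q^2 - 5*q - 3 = (q - 3)*(q^2 + 2*q + 1) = (q - 3)*(q + 1)*(q + 1)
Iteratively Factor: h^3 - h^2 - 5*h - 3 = (h + 1)*(h^2 - 2*h - 3) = (h - 3)*(h + 1)*(h + 1)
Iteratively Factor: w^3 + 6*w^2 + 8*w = (w)*(w^2 + 6*w + 8) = w*(w + 4)*(w + 2)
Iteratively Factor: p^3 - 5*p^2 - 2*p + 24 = (p - 3)*(p^2 - 2*p - 8) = (p - 4)*(p - 3)*(p + 2)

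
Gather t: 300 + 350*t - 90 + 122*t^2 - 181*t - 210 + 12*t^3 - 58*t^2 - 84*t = 12*t^3 + 64*t^2 + 85*t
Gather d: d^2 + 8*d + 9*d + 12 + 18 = d^2 + 17*d + 30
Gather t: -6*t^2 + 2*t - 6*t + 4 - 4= -6*t^2 - 4*t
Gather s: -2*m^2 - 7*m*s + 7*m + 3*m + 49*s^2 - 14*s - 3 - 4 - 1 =-2*m^2 + 10*m + 49*s^2 + s*(-7*m - 14) - 8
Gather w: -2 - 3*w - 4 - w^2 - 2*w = -w^2 - 5*w - 6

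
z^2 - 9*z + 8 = (z - 8)*(z - 1)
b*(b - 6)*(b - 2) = b^3 - 8*b^2 + 12*b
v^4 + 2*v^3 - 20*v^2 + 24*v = v*(v - 2)^2*(v + 6)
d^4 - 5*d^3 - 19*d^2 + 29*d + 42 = (d - 7)*(d - 2)*(d + 1)*(d + 3)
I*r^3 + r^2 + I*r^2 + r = r*(r + 1)*(I*r + 1)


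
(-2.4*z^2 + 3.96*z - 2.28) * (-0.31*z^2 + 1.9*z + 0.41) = 0.744*z^4 - 5.7876*z^3 + 7.2468*z^2 - 2.7084*z - 0.9348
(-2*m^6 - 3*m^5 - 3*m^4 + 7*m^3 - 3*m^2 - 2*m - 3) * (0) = 0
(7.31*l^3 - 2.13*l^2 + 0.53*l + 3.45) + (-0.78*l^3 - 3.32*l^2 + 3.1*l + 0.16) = 6.53*l^3 - 5.45*l^2 + 3.63*l + 3.61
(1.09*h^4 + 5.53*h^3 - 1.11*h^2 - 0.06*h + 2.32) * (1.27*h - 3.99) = 1.3843*h^5 + 2.674*h^4 - 23.4744*h^3 + 4.3527*h^2 + 3.1858*h - 9.2568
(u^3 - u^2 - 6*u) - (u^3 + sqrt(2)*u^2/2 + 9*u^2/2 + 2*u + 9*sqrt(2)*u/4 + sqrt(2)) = -11*u^2/2 - sqrt(2)*u^2/2 - 8*u - 9*sqrt(2)*u/4 - sqrt(2)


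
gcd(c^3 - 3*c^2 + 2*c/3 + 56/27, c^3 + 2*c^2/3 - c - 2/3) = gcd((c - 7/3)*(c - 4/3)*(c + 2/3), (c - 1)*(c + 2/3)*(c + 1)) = c + 2/3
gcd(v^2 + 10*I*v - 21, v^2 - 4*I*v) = 1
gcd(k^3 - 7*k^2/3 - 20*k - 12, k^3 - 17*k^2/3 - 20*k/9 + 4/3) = k^2 - 16*k/3 - 4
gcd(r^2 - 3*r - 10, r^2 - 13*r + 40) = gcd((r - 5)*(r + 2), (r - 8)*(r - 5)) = r - 5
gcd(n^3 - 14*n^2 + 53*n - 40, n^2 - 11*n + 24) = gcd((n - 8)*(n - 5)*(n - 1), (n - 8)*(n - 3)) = n - 8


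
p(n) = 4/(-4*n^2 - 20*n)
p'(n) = 4*(8*n + 20)/(-4*n^2 - 20*n)^2 = (2*n + 5)/(n^2*(n + 5)^2)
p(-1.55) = 0.19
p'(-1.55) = 0.07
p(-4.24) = 0.31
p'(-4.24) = -0.34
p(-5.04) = -4.96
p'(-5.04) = -124.99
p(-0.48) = 0.46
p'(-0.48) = 0.86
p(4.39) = -0.02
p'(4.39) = 0.01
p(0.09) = -2.18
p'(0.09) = 24.68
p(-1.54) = 0.19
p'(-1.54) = 0.07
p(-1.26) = 0.21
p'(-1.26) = 0.11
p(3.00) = -0.04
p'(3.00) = 0.02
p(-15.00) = -0.00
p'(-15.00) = 0.00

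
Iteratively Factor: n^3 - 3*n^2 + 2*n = (n - 1)*(n^2 - 2*n) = n*(n - 1)*(n - 2)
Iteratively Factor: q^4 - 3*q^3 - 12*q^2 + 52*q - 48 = (q - 3)*(q^3 - 12*q + 16) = (q - 3)*(q + 4)*(q^2 - 4*q + 4) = (q - 3)*(q - 2)*(q + 4)*(q - 2)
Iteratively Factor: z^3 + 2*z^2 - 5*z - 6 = (z + 1)*(z^2 + z - 6) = (z + 1)*(z + 3)*(z - 2)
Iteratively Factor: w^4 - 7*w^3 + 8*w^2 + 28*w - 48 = (w - 3)*(w^3 - 4*w^2 - 4*w + 16) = (w - 4)*(w - 3)*(w^2 - 4) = (w - 4)*(w - 3)*(w + 2)*(w - 2)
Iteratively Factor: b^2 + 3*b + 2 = (b + 2)*(b + 1)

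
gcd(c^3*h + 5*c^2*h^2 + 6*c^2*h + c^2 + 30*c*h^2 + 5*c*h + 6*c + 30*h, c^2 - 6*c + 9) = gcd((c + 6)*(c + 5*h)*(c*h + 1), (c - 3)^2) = 1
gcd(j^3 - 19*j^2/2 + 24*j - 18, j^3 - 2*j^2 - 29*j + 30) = j - 6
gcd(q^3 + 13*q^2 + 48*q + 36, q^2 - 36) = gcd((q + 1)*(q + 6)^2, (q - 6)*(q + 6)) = q + 6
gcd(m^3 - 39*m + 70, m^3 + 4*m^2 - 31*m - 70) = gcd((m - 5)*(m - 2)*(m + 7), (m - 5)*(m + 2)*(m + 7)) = m^2 + 2*m - 35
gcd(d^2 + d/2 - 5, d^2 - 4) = d - 2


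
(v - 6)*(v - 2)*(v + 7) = v^3 - v^2 - 44*v + 84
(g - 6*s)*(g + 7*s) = g^2 + g*s - 42*s^2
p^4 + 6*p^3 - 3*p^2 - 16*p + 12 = (p - 1)^2*(p + 2)*(p + 6)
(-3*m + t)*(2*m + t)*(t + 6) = -6*m^2*t - 36*m^2 - m*t^2 - 6*m*t + t^3 + 6*t^2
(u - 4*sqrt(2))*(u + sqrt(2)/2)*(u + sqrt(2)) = u^3 - 5*sqrt(2)*u^2/2 - 11*u - 4*sqrt(2)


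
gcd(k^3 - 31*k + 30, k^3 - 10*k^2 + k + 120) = k - 5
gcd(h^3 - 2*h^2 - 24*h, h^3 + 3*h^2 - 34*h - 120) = h^2 - 2*h - 24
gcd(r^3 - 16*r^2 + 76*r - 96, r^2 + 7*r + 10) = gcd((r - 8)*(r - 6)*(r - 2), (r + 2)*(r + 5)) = 1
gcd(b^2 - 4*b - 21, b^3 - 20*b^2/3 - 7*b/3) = b - 7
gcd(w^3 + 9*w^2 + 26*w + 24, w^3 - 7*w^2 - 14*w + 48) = w + 3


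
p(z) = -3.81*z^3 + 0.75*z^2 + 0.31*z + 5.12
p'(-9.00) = -939.02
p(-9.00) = 2840.57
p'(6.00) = -402.17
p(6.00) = -788.98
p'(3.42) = -128.25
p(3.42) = -137.45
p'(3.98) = -174.78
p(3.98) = -221.97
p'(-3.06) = -111.31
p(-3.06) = 120.36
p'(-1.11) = -15.44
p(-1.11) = 10.91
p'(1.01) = -9.83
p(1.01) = 2.27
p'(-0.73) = -6.88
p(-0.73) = 6.78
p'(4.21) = -195.96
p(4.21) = -264.58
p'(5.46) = -332.25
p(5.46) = -590.99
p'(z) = -11.43*z^2 + 1.5*z + 0.31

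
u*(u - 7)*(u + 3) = u^3 - 4*u^2 - 21*u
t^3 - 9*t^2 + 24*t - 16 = (t - 4)^2*(t - 1)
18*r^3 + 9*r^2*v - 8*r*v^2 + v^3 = (-6*r + v)*(-3*r + v)*(r + v)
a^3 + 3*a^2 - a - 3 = (a - 1)*(a + 1)*(a + 3)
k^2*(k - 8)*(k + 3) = k^4 - 5*k^3 - 24*k^2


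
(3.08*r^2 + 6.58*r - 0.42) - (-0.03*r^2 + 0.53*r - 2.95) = 3.11*r^2 + 6.05*r + 2.53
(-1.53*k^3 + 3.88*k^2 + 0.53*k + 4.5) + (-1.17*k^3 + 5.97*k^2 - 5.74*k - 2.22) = -2.7*k^3 + 9.85*k^2 - 5.21*k + 2.28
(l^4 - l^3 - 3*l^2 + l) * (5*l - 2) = 5*l^5 - 7*l^4 - 13*l^3 + 11*l^2 - 2*l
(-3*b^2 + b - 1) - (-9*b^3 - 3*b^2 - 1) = 9*b^3 + b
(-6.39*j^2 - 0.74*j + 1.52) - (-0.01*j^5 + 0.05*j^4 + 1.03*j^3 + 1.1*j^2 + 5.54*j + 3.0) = 0.01*j^5 - 0.05*j^4 - 1.03*j^3 - 7.49*j^2 - 6.28*j - 1.48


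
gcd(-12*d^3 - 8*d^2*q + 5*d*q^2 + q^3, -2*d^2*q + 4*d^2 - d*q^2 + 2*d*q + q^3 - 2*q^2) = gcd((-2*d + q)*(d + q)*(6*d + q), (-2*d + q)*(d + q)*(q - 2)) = -2*d^2 - d*q + q^2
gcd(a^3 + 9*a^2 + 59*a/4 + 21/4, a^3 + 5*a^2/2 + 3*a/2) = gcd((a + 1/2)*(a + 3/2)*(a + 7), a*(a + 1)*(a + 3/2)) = a + 3/2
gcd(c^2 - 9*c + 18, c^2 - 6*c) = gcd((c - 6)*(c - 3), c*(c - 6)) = c - 6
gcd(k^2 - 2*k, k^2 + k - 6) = k - 2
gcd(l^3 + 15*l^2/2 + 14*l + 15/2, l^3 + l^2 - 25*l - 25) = l^2 + 6*l + 5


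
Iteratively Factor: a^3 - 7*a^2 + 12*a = (a - 3)*(a^2 - 4*a) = a*(a - 3)*(a - 4)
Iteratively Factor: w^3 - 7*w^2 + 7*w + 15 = (w - 3)*(w^2 - 4*w - 5) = (w - 5)*(w - 3)*(w + 1)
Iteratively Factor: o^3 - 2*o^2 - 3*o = (o)*(o^2 - 2*o - 3) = o*(o - 3)*(o + 1)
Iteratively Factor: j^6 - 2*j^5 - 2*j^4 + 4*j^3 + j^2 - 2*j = (j)*(j^5 - 2*j^4 - 2*j^3 + 4*j^2 + j - 2) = j*(j + 1)*(j^4 - 3*j^3 + j^2 + 3*j - 2) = j*(j - 1)*(j + 1)*(j^3 - 2*j^2 - j + 2) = j*(j - 2)*(j - 1)*(j + 1)*(j^2 - 1) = j*(j - 2)*(j - 1)^2*(j + 1)*(j + 1)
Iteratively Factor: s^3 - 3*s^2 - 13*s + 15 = (s - 1)*(s^2 - 2*s - 15) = (s - 5)*(s - 1)*(s + 3)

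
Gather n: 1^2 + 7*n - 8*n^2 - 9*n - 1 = -8*n^2 - 2*n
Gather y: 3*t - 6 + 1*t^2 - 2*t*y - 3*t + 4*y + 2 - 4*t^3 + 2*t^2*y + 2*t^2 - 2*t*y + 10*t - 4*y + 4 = -4*t^3 + 3*t^2 + 10*t + y*(2*t^2 - 4*t)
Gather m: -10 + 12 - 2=0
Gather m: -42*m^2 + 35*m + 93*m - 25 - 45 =-42*m^2 + 128*m - 70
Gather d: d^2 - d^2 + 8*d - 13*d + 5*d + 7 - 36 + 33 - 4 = 0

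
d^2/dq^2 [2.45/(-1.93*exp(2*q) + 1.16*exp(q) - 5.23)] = (-2.45*(3.86*exp(q) - 1.16)*(7.72*exp(q) - 2.32)*exp(q) + (18.914*exp(q) - 2.842)*(1.93*exp(2*q) - 1.16*exp(q) + 5.23))*exp(q)/(1.93*exp(2*q) - 1.16*exp(q) + 5.23)^3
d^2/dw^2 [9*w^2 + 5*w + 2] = 18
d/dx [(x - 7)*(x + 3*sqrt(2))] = 2*x - 7 + 3*sqrt(2)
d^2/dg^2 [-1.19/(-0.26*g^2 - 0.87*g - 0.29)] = (-0.160888*g^2 - 0.538356*g + 1.19*(0.52*g + 0.87)*(1.04*g + 1.74) - 0.179452)/(0.26*g^2 + 0.87*g + 0.29)^3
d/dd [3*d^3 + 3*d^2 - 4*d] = 9*d^2 + 6*d - 4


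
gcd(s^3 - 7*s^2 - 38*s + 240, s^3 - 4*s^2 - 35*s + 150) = s^2 + s - 30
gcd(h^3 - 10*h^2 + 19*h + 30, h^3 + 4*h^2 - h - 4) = h + 1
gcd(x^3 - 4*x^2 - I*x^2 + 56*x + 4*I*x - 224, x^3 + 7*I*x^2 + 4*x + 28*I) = x + 7*I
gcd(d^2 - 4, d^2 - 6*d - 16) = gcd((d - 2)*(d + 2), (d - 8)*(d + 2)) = d + 2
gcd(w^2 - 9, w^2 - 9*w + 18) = w - 3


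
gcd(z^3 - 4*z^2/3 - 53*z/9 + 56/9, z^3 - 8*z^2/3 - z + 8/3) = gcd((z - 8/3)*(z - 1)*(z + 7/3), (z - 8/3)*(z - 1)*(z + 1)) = z^2 - 11*z/3 + 8/3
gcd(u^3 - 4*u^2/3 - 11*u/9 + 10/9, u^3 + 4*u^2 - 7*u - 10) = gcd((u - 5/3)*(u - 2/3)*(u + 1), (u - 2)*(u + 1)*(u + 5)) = u + 1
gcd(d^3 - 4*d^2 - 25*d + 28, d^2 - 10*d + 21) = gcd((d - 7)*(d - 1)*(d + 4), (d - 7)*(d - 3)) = d - 7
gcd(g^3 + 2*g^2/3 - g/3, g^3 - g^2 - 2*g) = g^2 + g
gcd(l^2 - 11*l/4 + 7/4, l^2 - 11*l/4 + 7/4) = l^2 - 11*l/4 + 7/4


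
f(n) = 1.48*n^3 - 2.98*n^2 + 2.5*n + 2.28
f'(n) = 4.44*n^2 - 5.96*n + 2.5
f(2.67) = 15.88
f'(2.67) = 18.24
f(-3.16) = -82.08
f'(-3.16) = 65.67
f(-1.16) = -6.94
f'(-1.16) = 15.39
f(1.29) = 3.72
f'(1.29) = 2.20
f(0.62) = 3.04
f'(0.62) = 0.51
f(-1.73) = -18.63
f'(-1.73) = 26.10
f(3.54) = 39.44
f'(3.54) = 37.04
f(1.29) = 3.72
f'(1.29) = 2.20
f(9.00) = 862.32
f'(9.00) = 308.50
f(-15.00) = -5700.72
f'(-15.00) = 1090.90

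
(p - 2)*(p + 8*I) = p^2 - 2*p + 8*I*p - 16*I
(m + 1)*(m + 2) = m^2 + 3*m + 2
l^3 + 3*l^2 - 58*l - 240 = (l - 8)*(l + 5)*(l + 6)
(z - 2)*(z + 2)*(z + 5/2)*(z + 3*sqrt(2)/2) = z^4 + 3*sqrt(2)*z^3/2 + 5*z^3/2 - 4*z^2 + 15*sqrt(2)*z^2/4 - 10*z - 6*sqrt(2)*z - 15*sqrt(2)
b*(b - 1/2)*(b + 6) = b^3 + 11*b^2/2 - 3*b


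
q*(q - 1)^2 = q^3 - 2*q^2 + q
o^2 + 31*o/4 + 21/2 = (o + 7/4)*(o + 6)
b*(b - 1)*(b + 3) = b^3 + 2*b^2 - 3*b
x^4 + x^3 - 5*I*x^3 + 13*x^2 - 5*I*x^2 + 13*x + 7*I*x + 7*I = (x + 1)*(x - 7*I)*(x + I)^2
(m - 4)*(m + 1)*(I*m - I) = I*m^3 - 4*I*m^2 - I*m + 4*I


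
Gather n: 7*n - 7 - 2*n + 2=5*n - 5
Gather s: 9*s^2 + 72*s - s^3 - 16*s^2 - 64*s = -s^3 - 7*s^2 + 8*s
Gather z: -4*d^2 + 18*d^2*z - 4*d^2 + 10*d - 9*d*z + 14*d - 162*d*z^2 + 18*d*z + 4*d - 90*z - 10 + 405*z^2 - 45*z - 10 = -8*d^2 + 28*d + z^2*(405 - 162*d) + z*(18*d^2 + 9*d - 135) - 20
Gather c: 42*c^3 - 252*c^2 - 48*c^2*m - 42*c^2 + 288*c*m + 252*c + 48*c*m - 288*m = 42*c^3 + c^2*(-48*m - 294) + c*(336*m + 252) - 288*m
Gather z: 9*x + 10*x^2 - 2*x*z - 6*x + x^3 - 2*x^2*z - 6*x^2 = x^3 + 4*x^2 + 3*x + z*(-2*x^2 - 2*x)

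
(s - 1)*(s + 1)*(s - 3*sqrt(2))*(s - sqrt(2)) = s^4 - 4*sqrt(2)*s^3 + 5*s^2 + 4*sqrt(2)*s - 6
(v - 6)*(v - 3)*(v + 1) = v^3 - 8*v^2 + 9*v + 18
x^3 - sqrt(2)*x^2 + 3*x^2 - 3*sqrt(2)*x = x*(x + 3)*(x - sqrt(2))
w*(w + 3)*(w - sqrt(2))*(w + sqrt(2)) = w^4 + 3*w^3 - 2*w^2 - 6*w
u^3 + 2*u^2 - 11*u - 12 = (u - 3)*(u + 1)*(u + 4)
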